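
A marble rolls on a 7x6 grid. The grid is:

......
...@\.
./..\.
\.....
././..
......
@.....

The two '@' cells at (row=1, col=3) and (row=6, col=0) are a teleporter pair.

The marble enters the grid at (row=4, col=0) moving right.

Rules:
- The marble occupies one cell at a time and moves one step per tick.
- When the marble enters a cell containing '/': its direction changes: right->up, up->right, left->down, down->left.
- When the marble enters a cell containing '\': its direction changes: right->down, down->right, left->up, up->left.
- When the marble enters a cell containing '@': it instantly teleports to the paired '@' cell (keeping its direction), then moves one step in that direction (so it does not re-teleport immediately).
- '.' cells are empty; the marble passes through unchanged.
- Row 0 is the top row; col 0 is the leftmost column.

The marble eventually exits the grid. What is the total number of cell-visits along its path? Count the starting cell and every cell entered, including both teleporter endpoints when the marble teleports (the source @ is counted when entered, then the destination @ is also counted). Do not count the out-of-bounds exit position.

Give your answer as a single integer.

Step 1: enter (4,0), '.' pass, move right to (4,1)
Step 2: enter (4,1), '/' deflects right->up, move up to (3,1)
Step 3: enter (3,1), '.' pass, move up to (2,1)
Step 4: enter (2,1), '/' deflects up->right, move right to (2,2)
Step 5: enter (2,2), '.' pass, move right to (2,3)
Step 6: enter (2,3), '.' pass, move right to (2,4)
Step 7: enter (2,4), '\' deflects right->down, move down to (3,4)
Step 8: enter (3,4), '.' pass, move down to (4,4)
Step 9: enter (4,4), '.' pass, move down to (5,4)
Step 10: enter (5,4), '.' pass, move down to (6,4)
Step 11: enter (6,4), '.' pass, move down to (7,4)
Step 12: at (7,4) — EXIT via bottom edge, pos 4
Path length (cell visits): 11

Answer: 11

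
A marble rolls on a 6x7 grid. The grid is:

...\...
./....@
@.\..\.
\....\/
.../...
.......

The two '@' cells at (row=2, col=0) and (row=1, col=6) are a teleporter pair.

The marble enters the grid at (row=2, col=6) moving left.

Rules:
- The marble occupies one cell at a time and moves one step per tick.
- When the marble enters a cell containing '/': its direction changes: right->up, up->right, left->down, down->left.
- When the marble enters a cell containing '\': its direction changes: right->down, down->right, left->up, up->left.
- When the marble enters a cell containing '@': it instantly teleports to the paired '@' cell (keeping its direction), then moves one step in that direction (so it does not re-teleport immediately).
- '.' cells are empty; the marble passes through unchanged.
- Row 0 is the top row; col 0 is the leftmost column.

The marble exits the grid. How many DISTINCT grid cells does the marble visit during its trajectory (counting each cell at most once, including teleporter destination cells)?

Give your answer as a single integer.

Step 1: enter (2,6), '.' pass, move left to (2,5)
Step 2: enter (2,5), '\' deflects left->up, move up to (1,5)
Step 3: enter (1,5), '.' pass, move up to (0,5)
Step 4: enter (0,5), '.' pass, move up to (-1,5)
Step 5: at (-1,5) — EXIT via top edge, pos 5
Distinct cells visited: 4 (path length 4)

Answer: 4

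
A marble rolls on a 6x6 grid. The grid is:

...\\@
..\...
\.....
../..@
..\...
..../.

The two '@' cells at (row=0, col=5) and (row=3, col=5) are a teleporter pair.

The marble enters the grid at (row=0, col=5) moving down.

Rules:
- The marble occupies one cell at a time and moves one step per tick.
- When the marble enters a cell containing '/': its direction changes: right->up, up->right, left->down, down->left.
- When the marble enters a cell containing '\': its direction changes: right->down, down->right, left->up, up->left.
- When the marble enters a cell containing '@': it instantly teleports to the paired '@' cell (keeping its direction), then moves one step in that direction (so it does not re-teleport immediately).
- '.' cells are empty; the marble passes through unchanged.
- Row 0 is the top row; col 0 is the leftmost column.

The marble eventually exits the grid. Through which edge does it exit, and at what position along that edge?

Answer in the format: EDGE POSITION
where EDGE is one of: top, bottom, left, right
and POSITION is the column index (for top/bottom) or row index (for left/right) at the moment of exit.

Answer: bottom 5

Derivation:
Step 1: enter (0,5), '@' teleport (0,5)->(3,5), also enter (3,5), move down to (4,5)
Step 2: enter (4,5), '.' pass, move down to (5,5)
Step 3: enter (5,5), '.' pass, move down to (6,5)
Step 4: at (6,5) — EXIT via bottom edge, pos 5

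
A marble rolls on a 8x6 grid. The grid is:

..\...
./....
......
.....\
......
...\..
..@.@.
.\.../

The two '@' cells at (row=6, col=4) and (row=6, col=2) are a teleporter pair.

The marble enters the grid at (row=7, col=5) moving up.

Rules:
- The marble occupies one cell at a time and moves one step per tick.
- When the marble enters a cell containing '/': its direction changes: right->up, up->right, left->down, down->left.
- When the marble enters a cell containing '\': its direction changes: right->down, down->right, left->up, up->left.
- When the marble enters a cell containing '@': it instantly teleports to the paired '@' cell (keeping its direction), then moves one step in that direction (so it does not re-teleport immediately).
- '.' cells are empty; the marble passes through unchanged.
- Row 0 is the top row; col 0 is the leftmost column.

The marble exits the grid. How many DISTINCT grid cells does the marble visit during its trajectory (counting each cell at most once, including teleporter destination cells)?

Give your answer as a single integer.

Step 1: enter (7,5), '/' deflects up->right, move right to (7,6)
Step 2: at (7,6) — EXIT via right edge, pos 7
Distinct cells visited: 1 (path length 1)

Answer: 1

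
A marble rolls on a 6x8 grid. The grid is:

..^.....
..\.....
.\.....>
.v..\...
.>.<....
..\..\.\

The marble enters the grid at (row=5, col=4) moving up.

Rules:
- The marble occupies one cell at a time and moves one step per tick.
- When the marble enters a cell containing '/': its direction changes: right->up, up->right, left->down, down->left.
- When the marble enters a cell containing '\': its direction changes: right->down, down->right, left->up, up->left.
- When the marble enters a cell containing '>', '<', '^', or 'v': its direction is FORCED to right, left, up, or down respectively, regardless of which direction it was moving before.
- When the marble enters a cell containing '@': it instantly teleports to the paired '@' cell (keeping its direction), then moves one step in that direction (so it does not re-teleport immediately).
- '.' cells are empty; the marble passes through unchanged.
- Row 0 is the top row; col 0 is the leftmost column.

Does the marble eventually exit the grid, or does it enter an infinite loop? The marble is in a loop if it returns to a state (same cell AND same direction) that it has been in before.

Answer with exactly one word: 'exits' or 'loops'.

Answer: loops

Derivation:
Step 1: enter (5,4), '.' pass, move up to (4,4)
Step 2: enter (4,4), '.' pass, move up to (3,4)
Step 3: enter (3,4), '\' deflects up->left, move left to (3,3)
Step 4: enter (3,3), '.' pass, move left to (3,2)
Step 5: enter (3,2), '.' pass, move left to (3,1)
Step 6: enter (3,1), 'v' forces left->down, move down to (4,1)
Step 7: enter (4,1), '>' forces down->right, move right to (4,2)
Step 8: enter (4,2), '.' pass, move right to (4,3)
Step 9: enter (4,3), '<' forces right->left, move left to (4,2)
Step 10: enter (4,2), '.' pass, move left to (4,1)
Step 11: enter (4,1), '>' forces left->right, move right to (4,2)
Step 12: at (4,2) dir=right — LOOP DETECTED (seen before)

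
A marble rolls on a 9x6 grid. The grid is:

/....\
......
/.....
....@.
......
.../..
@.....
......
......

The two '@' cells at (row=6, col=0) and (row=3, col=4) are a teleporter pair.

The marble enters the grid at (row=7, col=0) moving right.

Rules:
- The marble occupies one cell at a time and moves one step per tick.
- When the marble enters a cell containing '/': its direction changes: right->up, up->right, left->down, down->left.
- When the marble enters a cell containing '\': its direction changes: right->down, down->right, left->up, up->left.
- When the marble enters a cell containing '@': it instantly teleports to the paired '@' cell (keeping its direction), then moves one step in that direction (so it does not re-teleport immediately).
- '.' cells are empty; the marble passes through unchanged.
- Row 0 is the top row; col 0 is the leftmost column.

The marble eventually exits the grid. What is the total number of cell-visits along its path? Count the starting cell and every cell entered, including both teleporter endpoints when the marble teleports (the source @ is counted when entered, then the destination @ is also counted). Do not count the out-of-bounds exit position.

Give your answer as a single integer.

Answer: 6

Derivation:
Step 1: enter (7,0), '.' pass, move right to (7,1)
Step 2: enter (7,1), '.' pass, move right to (7,2)
Step 3: enter (7,2), '.' pass, move right to (7,3)
Step 4: enter (7,3), '.' pass, move right to (7,4)
Step 5: enter (7,4), '.' pass, move right to (7,5)
Step 6: enter (7,5), '.' pass, move right to (7,6)
Step 7: at (7,6) — EXIT via right edge, pos 7
Path length (cell visits): 6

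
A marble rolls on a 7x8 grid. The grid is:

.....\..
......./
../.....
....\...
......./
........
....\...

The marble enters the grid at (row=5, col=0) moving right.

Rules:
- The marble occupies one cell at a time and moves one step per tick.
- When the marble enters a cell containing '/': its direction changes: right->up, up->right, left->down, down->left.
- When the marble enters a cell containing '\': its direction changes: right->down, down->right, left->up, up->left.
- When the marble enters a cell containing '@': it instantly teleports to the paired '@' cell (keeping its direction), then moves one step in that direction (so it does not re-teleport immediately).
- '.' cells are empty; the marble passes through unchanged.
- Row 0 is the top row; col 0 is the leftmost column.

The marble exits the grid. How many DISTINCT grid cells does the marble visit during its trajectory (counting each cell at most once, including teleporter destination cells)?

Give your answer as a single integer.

Answer: 8

Derivation:
Step 1: enter (5,0), '.' pass, move right to (5,1)
Step 2: enter (5,1), '.' pass, move right to (5,2)
Step 3: enter (5,2), '.' pass, move right to (5,3)
Step 4: enter (5,3), '.' pass, move right to (5,4)
Step 5: enter (5,4), '.' pass, move right to (5,5)
Step 6: enter (5,5), '.' pass, move right to (5,6)
Step 7: enter (5,6), '.' pass, move right to (5,7)
Step 8: enter (5,7), '.' pass, move right to (5,8)
Step 9: at (5,8) — EXIT via right edge, pos 5
Distinct cells visited: 8 (path length 8)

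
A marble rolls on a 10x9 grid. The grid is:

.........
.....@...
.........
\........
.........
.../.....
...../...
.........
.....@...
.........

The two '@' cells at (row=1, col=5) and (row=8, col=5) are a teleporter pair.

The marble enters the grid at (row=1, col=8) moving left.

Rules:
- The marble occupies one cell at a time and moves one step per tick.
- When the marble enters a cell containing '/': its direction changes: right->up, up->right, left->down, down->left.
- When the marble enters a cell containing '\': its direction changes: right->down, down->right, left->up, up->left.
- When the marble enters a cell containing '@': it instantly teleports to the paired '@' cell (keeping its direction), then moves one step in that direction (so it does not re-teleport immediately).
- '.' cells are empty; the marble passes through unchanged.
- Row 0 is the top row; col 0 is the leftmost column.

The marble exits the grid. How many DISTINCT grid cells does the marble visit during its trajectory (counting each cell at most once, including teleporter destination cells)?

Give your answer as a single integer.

Answer: 10

Derivation:
Step 1: enter (1,8), '.' pass, move left to (1,7)
Step 2: enter (1,7), '.' pass, move left to (1,6)
Step 3: enter (1,6), '.' pass, move left to (1,5)
Step 4: enter (1,5), '@' teleport (1,5)->(8,5), also enter (8,5), move left to (8,4)
Step 5: enter (8,4), '.' pass, move left to (8,3)
Step 6: enter (8,3), '.' pass, move left to (8,2)
Step 7: enter (8,2), '.' pass, move left to (8,1)
Step 8: enter (8,1), '.' pass, move left to (8,0)
Step 9: enter (8,0), '.' pass, move left to (8,-1)
Step 10: at (8,-1) — EXIT via left edge, pos 8
Distinct cells visited: 10 (path length 10)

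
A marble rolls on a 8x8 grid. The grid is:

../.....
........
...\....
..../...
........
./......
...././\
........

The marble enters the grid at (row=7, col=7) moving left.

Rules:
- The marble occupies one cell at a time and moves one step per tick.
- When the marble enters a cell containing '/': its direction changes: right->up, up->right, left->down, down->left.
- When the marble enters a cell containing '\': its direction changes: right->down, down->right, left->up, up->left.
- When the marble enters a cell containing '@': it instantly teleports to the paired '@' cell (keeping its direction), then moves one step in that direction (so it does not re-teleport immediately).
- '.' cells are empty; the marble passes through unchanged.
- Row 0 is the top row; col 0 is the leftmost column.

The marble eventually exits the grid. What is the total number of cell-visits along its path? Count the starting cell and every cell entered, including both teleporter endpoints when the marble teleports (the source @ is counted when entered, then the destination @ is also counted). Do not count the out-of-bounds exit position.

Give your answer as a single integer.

Step 1: enter (7,7), '.' pass, move left to (7,6)
Step 2: enter (7,6), '.' pass, move left to (7,5)
Step 3: enter (7,5), '.' pass, move left to (7,4)
Step 4: enter (7,4), '.' pass, move left to (7,3)
Step 5: enter (7,3), '.' pass, move left to (7,2)
Step 6: enter (7,2), '.' pass, move left to (7,1)
Step 7: enter (7,1), '.' pass, move left to (7,0)
Step 8: enter (7,0), '.' pass, move left to (7,-1)
Step 9: at (7,-1) — EXIT via left edge, pos 7
Path length (cell visits): 8

Answer: 8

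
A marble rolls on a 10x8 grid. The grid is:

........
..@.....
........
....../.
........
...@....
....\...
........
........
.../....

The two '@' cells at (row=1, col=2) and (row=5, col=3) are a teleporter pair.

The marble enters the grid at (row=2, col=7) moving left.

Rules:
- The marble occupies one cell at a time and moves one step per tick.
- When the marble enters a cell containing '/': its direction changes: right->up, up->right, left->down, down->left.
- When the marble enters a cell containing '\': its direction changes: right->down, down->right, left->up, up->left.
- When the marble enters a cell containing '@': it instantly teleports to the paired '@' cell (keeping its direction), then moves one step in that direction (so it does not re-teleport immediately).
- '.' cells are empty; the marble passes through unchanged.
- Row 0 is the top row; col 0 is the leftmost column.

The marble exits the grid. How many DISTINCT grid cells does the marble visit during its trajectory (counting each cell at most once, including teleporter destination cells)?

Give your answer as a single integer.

Answer: 8

Derivation:
Step 1: enter (2,7), '.' pass, move left to (2,6)
Step 2: enter (2,6), '.' pass, move left to (2,5)
Step 3: enter (2,5), '.' pass, move left to (2,4)
Step 4: enter (2,4), '.' pass, move left to (2,3)
Step 5: enter (2,3), '.' pass, move left to (2,2)
Step 6: enter (2,2), '.' pass, move left to (2,1)
Step 7: enter (2,1), '.' pass, move left to (2,0)
Step 8: enter (2,0), '.' pass, move left to (2,-1)
Step 9: at (2,-1) — EXIT via left edge, pos 2
Distinct cells visited: 8 (path length 8)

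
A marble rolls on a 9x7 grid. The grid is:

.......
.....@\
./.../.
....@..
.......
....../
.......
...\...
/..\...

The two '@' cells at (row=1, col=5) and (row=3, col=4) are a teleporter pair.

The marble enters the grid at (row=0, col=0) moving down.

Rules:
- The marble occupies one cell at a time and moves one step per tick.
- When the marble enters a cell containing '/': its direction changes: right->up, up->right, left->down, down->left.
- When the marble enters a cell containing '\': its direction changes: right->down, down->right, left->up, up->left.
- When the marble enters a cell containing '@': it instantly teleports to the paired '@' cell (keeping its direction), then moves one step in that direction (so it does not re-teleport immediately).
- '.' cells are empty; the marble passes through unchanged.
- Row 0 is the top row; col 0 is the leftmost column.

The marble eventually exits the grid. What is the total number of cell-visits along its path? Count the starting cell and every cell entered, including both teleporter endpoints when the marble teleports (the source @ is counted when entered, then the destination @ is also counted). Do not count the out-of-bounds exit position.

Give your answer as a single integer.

Step 1: enter (0,0), '.' pass, move down to (1,0)
Step 2: enter (1,0), '.' pass, move down to (2,0)
Step 3: enter (2,0), '.' pass, move down to (3,0)
Step 4: enter (3,0), '.' pass, move down to (4,0)
Step 5: enter (4,0), '.' pass, move down to (5,0)
Step 6: enter (5,0), '.' pass, move down to (6,0)
Step 7: enter (6,0), '.' pass, move down to (7,0)
Step 8: enter (7,0), '.' pass, move down to (8,0)
Step 9: enter (8,0), '/' deflects down->left, move left to (8,-1)
Step 10: at (8,-1) — EXIT via left edge, pos 8
Path length (cell visits): 9

Answer: 9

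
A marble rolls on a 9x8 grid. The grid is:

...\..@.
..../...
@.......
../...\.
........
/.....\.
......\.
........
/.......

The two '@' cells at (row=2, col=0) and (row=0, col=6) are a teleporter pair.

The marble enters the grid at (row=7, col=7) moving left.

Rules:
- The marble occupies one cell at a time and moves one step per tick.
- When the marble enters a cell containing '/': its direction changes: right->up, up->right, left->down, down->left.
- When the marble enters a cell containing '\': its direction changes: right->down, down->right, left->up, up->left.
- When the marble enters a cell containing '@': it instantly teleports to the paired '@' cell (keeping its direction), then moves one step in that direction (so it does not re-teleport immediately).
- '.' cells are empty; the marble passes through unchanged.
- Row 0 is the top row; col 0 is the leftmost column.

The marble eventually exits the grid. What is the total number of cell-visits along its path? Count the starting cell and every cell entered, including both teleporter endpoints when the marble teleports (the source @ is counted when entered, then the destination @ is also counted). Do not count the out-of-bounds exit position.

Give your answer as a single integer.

Answer: 8

Derivation:
Step 1: enter (7,7), '.' pass, move left to (7,6)
Step 2: enter (7,6), '.' pass, move left to (7,5)
Step 3: enter (7,5), '.' pass, move left to (7,4)
Step 4: enter (7,4), '.' pass, move left to (7,3)
Step 5: enter (7,3), '.' pass, move left to (7,2)
Step 6: enter (7,2), '.' pass, move left to (7,1)
Step 7: enter (7,1), '.' pass, move left to (7,0)
Step 8: enter (7,0), '.' pass, move left to (7,-1)
Step 9: at (7,-1) — EXIT via left edge, pos 7
Path length (cell visits): 8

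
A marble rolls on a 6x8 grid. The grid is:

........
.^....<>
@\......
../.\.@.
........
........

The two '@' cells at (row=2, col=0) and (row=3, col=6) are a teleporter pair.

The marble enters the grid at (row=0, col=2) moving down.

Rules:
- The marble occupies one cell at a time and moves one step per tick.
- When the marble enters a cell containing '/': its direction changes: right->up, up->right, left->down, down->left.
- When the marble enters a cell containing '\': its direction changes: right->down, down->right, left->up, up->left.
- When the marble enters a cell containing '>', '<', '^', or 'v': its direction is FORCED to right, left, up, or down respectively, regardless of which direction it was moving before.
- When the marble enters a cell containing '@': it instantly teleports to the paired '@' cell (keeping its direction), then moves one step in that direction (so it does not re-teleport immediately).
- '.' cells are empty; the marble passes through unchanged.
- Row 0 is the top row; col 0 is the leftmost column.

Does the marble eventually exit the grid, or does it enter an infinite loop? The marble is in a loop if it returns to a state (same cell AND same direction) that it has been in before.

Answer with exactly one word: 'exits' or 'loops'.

Step 1: enter (0,2), '.' pass, move down to (1,2)
Step 2: enter (1,2), '.' pass, move down to (2,2)
Step 3: enter (2,2), '.' pass, move down to (3,2)
Step 4: enter (3,2), '/' deflects down->left, move left to (3,1)
Step 5: enter (3,1), '.' pass, move left to (3,0)
Step 6: enter (3,0), '.' pass, move left to (3,-1)
Step 7: at (3,-1) — EXIT via left edge, pos 3

Answer: exits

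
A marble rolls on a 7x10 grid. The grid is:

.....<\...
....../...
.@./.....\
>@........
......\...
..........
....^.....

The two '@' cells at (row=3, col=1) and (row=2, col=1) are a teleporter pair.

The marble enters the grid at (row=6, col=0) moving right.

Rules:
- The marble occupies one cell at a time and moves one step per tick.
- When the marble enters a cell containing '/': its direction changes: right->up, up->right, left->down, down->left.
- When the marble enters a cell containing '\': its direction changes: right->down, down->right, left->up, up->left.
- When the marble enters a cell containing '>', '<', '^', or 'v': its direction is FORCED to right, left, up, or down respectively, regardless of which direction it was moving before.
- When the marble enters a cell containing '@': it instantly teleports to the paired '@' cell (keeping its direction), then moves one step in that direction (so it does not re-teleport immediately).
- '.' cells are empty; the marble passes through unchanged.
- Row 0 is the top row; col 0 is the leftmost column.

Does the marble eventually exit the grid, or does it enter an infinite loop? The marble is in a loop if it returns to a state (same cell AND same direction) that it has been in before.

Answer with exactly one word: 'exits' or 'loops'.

Answer: exits

Derivation:
Step 1: enter (6,0), '.' pass, move right to (6,1)
Step 2: enter (6,1), '.' pass, move right to (6,2)
Step 3: enter (6,2), '.' pass, move right to (6,3)
Step 4: enter (6,3), '.' pass, move right to (6,4)
Step 5: enter (6,4), '^' forces right->up, move up to (5,4)
Step 6: enter (5,4), '.' pass, move up to (4,4)
Step 7: enter (4,4), '.' pass, move up to (3,4)
Step 8: enter (3,4), '.' pass, move up to (2,4)
Step 9: enter (2,4), '.' pass, move up to (1,4)
Step 10: enter (1,4), '.' pass, move up to (0,4)
Step 11: enter (0,4), '.' pass, move up to (-1,4)
Step 12: at (-1,4) — EXIT via top edge, pos 4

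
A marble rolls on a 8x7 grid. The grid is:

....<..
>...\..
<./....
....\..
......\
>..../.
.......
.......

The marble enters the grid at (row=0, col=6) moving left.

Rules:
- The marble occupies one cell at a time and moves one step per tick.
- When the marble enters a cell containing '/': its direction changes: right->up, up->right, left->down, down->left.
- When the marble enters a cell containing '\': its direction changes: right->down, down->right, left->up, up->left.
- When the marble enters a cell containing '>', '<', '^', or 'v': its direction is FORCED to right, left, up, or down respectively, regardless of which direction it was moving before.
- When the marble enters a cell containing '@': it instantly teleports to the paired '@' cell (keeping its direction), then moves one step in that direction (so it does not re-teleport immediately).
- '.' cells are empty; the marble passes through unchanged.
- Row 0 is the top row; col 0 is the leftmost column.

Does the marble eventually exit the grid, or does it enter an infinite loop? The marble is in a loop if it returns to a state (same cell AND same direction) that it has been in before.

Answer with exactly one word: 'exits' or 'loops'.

Answer: exits

Derivation:
Step 1: enter (0,6), '.' pass, move left to (0,5)
Step 2: enter (0,5), '.' pass, move left to (0,4)
Step 3: enter (0,4), '<' forces left->left, move left to (0,3)
Step 4: enter (0,3), '.' pass, move left to (0,2)
Step 5: enter (0,2), '.' pass, move left to (0,1)
Step 6: enter (0,1), '.' pass, move left to (0,0)
Step 7: enter (0,0), '.' pass, move left to (0,-1)
Step 8: at (0,-1) — EXIT via left edge, pos 0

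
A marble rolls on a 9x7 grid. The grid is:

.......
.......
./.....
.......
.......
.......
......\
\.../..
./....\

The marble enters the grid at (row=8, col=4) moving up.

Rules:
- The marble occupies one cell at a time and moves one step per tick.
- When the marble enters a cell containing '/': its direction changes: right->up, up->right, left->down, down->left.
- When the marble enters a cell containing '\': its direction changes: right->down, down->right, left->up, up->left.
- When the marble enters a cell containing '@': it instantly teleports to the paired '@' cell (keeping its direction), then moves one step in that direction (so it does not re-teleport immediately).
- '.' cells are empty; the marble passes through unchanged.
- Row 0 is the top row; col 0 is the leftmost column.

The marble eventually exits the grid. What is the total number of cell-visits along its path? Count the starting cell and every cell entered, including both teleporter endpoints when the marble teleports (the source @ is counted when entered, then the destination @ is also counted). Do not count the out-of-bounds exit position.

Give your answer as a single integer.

Step 1: enter (8,4), '.' pass, move up to (7,4)
Step 2: enter (7,4), '/' deflects up->right, move right to (7,5)
Step 3: enter (7,5), '.' pass, move right to (7,6)
Step 4: enter (7,6), '.' pass, move right to (7,7)
Step 5: at (7,7) — EXIT via right edge, pos 7
Path length (cell visits): 4

Answer: 4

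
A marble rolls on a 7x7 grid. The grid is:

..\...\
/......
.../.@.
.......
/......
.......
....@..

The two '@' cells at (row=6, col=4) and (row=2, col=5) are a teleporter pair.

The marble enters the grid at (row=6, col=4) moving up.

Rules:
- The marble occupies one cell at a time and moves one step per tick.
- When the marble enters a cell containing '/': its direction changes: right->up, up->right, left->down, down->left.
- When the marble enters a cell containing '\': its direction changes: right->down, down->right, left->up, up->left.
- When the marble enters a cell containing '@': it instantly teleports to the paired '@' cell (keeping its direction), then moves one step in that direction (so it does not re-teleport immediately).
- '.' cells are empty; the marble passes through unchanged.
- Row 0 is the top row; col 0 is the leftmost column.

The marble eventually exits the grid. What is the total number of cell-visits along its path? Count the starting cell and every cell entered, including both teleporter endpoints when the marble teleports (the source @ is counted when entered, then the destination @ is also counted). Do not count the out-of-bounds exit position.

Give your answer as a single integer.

Step 1: enter (6,4), '@' teleport (6,4)->(2,5), also enter (2,5), move up to (1,5)
Step 2: enter (1,5), '.' pass, move up to (0,5)
Step 3: enter (0,5), '.' pass, move up to (-1,5)
Step 4: at (-1,5) — EXIT via top edge, pos 5
Path length (cell visits): 4

Answer: 4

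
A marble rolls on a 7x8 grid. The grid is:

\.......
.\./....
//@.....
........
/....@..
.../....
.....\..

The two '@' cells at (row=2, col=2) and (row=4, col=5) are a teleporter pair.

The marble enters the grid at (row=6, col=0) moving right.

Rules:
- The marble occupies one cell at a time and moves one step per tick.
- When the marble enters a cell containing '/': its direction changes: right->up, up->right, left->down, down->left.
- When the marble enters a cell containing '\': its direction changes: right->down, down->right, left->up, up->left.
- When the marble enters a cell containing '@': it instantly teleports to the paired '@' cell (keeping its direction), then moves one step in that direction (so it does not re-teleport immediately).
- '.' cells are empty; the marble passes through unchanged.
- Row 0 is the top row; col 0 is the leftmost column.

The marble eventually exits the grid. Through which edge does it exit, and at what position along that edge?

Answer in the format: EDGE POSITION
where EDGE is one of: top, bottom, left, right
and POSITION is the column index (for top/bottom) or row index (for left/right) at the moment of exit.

Step 1: enter (6,0), '.' pass, move right to (6,1)
Step 2: enter (6,1), '.' pass, move right to (6,2)
Step 3: enter (6,2), '.' pass, move right to (6,3)
Step 4: enter (6,3), '.' pass, move right to (6,4)
Step 5: enter (6,4), '.' pass, move right to (6,5)
Step 6: enter (6,5), '\' deflects right->down, move down to (7,5)
Step 7: at (7,5) — EXIT via bottom edge, pos 5

Answer: bottom 5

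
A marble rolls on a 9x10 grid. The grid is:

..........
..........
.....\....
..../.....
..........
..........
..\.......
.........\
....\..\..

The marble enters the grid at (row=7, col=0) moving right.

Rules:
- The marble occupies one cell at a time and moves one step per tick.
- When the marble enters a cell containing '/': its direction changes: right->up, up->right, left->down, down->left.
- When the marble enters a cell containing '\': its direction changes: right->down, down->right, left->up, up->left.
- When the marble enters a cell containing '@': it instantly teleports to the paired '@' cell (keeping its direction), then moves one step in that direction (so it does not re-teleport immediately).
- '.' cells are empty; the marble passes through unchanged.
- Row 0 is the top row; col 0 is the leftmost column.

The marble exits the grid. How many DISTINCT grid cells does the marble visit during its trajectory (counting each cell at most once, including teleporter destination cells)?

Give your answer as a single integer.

Step 1: enter (7,0), '.' pass, move right to (7,1)
Step 2: enter (7,1), '.' pass, move right to (7,2)
Step 3: enter (7,2), '.' pass, move right to (7,3)
Step 4: enter (7,3), '.' pass, move right to (7,4)
Step 5: enter (7,4), '.' pass, move right to (7,5)
Step 6: enter (7,5), '.' pass, move right to (7,6)
Step 7: enter (7,6), '.' pass, move right to (7,7)
Step 8: enter (7,7), '.' pass, move right to (7,8)
Step 9: enter (7,8), '.' pass, move right to (7,9)
Step 10: enter (7,9), '\' deflects right->down, move down to (8,9)
Step 11: enter (8,9), '.' pass, move down to (9,9)
Step 12: at (9,9) — EXIT via bottom edge, pos 9
Distinct cells visited: 11 (path length 11)

Answer: 11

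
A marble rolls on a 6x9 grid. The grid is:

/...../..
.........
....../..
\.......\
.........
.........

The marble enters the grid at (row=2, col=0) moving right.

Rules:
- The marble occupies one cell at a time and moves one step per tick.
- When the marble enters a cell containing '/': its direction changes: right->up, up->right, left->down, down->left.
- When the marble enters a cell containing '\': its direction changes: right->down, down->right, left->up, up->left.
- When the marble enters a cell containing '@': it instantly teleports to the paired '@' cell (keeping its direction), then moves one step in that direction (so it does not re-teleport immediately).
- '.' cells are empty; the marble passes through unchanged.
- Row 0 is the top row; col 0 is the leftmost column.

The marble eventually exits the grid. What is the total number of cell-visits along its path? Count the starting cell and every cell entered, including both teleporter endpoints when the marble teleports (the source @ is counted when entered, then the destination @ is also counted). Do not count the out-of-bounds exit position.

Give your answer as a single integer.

Step 1: enter (2,0), '.' pass, move right to (2,1)
Step 2: enter (2,1), '.' pass, move right to (2,2)
Step 3: enter (2,2), '.' pass, move right to (2,3)
Step 4: enter (2,3), '.' pass, move right to (2,4)
Step 5: enter (2,4), '.' pass, move right to (2,5)
Step 6: enter (2,5), '.' pass, move right to (2,6)
Step 7: enter (2,6), '/' deflects right->up, move up to (1,6)
Step 8: enter (1,6), '.' pass, move up to (0,6)
Step 9: enter (0,6), '/' deflects up->right, move right to (0,7)
Step 10: enter (0,7), '.' pass, move right to (0,8)
Step 11: enter (0,8), '.' pass, move right to (0,9)
Step 12: at (0,9) — EXIT via right edge, pos 0
Path length (cell visits): 11

Answer: 11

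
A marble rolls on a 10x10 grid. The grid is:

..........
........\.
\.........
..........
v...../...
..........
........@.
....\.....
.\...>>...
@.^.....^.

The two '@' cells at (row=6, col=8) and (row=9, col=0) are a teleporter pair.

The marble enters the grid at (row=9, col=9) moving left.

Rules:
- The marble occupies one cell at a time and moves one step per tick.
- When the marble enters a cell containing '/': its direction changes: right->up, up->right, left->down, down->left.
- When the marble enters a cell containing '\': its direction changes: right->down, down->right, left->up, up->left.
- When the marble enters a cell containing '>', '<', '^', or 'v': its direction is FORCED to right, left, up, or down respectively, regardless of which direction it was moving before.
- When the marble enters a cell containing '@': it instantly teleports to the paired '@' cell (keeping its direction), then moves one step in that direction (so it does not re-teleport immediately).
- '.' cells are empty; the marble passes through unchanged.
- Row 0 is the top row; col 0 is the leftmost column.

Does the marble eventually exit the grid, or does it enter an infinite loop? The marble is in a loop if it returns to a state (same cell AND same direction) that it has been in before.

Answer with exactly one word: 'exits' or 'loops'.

Step 1: enter (9,9), '.' pass, move left to (9,8)
Step 2: enter (9,8), '^' forces left->up, move up to (8,8)
Step 3: enter (8,8), '.' pass, move up to (7,8)
Step 4: enter (7,8), '.' pass, move up to (6,8)
Step 5: enter (6,8), '@' teleport (6,8)->(9,0), also enter (9,0), move up to (8,0)
Step 6: enter (8,0), '.' pass, move up to (7,0)
Step 7: enter (7,0), '.' pass, move up to (6,0)
Step 8: enter (6,0), '.' pass, move up to (5,0)
Step 9: enter (5,0), '.' pass, move up to (4,0)
Step 10: enter (4,0), 'v' forces up->down, move down to (5,0)
Step 11: enter (5,0), '.' pass, move down to (6,0)
Step 12: enter (6,0), '.' pass, move down to (7,0)
Step 13: enter (7,0), '.' pass, move down to (8,0)
Step 14: enter (8,0), '.' pass, move down to (9,0)
Step 15: enter (9,0), '@' teleport (9,0)->(6,8), also enter (6,8), move down to (7,8)
Step 16: enter (7,8), '.' pass, move down to (8,8)
Step 17: enter (8,8), '.' pass, move down to (9,8)
Step 18: enter (9,8), '^' forces down->up, move up to (8,8)
Step 19: at (8,8) dir=up — LOOP DETECTED (seen before)

Answer: loops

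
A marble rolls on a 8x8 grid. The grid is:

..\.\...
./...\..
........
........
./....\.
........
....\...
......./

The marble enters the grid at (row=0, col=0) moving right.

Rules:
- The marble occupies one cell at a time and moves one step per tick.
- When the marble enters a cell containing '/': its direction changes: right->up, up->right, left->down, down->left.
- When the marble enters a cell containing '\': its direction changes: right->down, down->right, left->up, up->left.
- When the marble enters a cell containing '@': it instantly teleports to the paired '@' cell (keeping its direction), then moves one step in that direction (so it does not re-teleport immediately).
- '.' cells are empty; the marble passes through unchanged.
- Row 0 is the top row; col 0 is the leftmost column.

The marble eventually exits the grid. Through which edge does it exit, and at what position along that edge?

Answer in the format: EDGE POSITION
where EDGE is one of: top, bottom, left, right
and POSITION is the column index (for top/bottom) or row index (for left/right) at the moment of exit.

Step 1: enter (0,0), '.' pass, move right to (0,1)
Step 2: enter (0,1), '.' pass, move right to (0,2)
Step 3: enter (0,2), '\' deflects right->down, move down to (1,2)
Step 4: enter (1,2), '.' pass, move down to (2,2)
Step 5: enter (2,2), '.' pass, move down to (3,2)
Step 6: enter (3,2), '.' pass, move down to (4,2)
Step 7: enter (4,2), '.' pass, move down to (5,2)
Step 8: enter (5,2), '.' pass, move down to (6,2)
Step 9: enter (6,2), '.' pass, move down to (7,2)
Step 10: enter (7,2), '.' pass, move down to (8,2)
Step 11: at (8,2) — EXIT via bottom edge, pos 2

Answer: bottom 2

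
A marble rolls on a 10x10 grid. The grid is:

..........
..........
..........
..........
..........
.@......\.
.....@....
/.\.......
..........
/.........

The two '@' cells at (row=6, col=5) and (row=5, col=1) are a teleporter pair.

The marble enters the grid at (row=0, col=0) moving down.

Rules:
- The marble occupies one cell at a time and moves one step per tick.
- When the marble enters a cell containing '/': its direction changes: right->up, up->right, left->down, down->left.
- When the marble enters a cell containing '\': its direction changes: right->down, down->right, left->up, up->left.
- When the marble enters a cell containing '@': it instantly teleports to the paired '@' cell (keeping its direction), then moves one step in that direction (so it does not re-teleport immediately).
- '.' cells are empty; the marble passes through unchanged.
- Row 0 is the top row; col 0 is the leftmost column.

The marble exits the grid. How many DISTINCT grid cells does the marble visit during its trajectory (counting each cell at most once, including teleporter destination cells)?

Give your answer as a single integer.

Answer: 8

Derivation:
Step 1: enter (0,0), '.' pass, move down to (1,0)
Step 2: enter (1,0), '.' pass, move down to (2,0)
Step 3: enter (2,0), '.' pass, move down to (3,0)
Step 4: enter (3,0), '.' pass, move down to (4,0)
Step 5: enter (4,0), '.' pass, move down to (5,0)
Step 6: enter (5,0), '.' pass, move down to (6,0)
Step 7: enter (6,0), '.' pass, move down to (7,0)
Step 8: enter (7,0), '/' deflects down->left, move left to (7,-1)
Step 9: at (7,-1) — EXIT via left edge, pos 7
Distinct cells visited: 8 (path length 8)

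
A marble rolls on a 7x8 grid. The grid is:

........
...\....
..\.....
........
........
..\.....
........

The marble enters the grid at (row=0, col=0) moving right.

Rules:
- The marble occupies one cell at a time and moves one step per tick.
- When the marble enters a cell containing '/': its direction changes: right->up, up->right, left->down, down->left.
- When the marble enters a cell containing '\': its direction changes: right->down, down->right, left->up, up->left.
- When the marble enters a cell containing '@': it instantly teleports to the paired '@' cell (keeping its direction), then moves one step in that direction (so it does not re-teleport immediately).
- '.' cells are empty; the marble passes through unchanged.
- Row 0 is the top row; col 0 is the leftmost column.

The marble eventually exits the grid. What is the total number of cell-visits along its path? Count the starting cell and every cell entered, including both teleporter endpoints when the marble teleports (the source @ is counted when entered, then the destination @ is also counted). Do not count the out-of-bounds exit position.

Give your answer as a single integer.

Answer: 8

Derivation:
Step 1: enter (0,0), '.' pass, move right to (0,1)
Step 2: enter (0,1), '.' pass, move right to (0,2)
Step 3: enter (0,2), '.' pass, move right to (0,3)
Step 4: enter (0,3), '.' pass, move right to (0,4)
Step 5: enter (0,4), '.' pass, move right to (0,5)
Step 6: enter (0,5), '.' pass, move right to (0,6)
Step 7: enter (0,6), '.' pass, move right to (0,7)
Step 8: enter (0,7), '.' pass, move right to (0,8)
Step 9: at (0,8) — EXIT via right edge, pos 0
Path length (cell visits): 8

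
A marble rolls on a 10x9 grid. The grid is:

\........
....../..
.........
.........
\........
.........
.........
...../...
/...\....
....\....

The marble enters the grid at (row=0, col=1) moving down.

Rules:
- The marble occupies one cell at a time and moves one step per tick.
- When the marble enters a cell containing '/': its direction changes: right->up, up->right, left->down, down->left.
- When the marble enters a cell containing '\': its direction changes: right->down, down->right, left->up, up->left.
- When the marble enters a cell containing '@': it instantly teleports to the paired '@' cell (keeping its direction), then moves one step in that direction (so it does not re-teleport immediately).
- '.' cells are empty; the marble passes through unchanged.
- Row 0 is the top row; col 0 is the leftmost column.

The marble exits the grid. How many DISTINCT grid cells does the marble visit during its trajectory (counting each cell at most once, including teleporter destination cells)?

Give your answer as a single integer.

Answer: 10

Derivation:
Step 1: enter (0,1), '.' pass, move down to (1,1)
Step 2: enter (1,1), '.' pass, move down to (2,1)
Step 3: enter (2,1), '.' pass, move down to (3,1)
Step 4: enter (3,1), '.' pass, move down to (4,1)
Step 5: enter (4,1), '.' pass, move down to (5,1)
Step 6: enter (5,1), '.' pass, move down to (6,1)
Step 7: enter (6,1), '.' pass, move down to (7,1)
Step 8: enter (7,1), '.' pass, move down to (8,1)
Step 9: enter (8,1), '.' pass, move down to (9,1)
Step 10: enter (9,1), '.' pass, move down to (10,1)
Step 11: at (10,1) — EXIT via bottom edge, pos 1
Distinct cells visited: 10 (path length 10)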